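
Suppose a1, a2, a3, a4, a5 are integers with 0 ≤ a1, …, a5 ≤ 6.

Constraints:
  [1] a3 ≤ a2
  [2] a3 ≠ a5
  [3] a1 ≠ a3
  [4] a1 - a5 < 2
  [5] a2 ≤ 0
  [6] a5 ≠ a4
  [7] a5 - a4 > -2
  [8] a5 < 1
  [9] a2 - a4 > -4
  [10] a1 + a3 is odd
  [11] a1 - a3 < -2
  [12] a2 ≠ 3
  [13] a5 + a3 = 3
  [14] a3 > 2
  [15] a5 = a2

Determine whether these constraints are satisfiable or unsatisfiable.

Unsatisfiable

From constraint 14: a3 ≥ 3. From constraints 1 and 5: a3 ≤ a2 and a2 ≤ 0, so a3 ≤ 0. But 0 < 3, so no value of a3 works.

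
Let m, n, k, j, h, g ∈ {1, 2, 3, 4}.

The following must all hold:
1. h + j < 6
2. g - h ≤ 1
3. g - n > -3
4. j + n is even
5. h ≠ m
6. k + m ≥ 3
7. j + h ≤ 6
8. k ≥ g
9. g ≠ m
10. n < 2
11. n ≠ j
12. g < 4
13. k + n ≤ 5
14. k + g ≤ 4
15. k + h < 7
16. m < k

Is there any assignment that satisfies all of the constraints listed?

Satisfiable

The assignment m = 2, n = 1, k = 3, j = 3, h = 1, g = 1 works:
  constraint 1 holds since h + j = 4.
  constraint 2 holds since g - h = 0.
  constraint 3 holds since g - n = 0.
The rest check out directly.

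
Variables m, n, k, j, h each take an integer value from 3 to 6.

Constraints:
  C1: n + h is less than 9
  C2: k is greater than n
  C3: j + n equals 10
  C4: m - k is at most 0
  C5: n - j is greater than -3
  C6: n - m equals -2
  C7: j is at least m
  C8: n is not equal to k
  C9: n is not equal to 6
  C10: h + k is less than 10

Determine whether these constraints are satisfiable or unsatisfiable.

Satisfiable

Setting (m, n, k, j, h) = (6, 4, 6, 6, 3) satisfies everything: constraint 1: n + h = 7; constraint 3: j + n = 10; constraint 4: m - k = 0, and the others follow.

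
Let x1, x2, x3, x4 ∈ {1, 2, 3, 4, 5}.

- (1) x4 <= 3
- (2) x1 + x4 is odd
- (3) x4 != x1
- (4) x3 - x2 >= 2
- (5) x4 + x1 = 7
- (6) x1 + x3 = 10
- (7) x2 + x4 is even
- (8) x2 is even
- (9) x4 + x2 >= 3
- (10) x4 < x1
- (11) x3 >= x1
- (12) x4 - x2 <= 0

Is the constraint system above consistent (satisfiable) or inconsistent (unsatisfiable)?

Satisfiable

Setting (x1, x2, x3, x4) = (5, 2, 5, 2) satisfies everything: constraint 4: x3 - x2 = 3; constraint 5: x4 + x1 = 7, and the others follow.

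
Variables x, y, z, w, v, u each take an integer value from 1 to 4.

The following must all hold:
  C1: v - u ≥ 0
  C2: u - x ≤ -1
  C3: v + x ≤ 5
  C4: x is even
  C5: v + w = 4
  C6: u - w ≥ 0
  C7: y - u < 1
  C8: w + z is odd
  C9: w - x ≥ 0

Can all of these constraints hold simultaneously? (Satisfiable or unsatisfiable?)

Constraints 2, 6, and 9 give w − x ≥ 0, x − u ≥ 1, u − w ≥ 0.
Adding all 3 inequalities: the left sides telescope to 0, and the right sides sum to 0 + 1 + 0 = 1. So 0 ≥ 1, which is false.

Unsatisfiable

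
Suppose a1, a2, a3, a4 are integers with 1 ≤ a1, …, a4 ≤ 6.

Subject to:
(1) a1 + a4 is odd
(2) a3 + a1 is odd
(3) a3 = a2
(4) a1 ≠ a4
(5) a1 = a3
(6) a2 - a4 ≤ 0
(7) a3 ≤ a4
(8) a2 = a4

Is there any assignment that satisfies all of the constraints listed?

Unsatisfiable

From constraints 3, 5, and 8, a1 = a3 = a2 = a4, so a1 = a4. But constraint 4 says a1 ≠ a4. Contradiction.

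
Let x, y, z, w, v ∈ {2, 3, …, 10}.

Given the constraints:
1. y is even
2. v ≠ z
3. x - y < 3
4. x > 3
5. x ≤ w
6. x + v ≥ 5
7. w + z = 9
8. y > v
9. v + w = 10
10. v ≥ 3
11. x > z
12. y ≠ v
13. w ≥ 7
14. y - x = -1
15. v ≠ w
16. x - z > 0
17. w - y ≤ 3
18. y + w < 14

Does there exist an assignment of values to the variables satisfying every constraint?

Satisfiable

Setting (x, y, z, w, v) = (5, 4, 2, 7, 3) satisfies everything: constraint 3: x - y = 1; constraint 6: x + v = 8; constraint 7: w + z = 9, and the others follow.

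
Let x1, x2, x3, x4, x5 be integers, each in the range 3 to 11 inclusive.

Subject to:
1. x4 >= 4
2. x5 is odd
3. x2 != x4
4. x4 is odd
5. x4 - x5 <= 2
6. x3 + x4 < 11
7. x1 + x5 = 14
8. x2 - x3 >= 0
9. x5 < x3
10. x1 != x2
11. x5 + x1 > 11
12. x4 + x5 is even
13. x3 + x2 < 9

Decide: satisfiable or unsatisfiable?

Satisfiable

The assignment x1 = 11, x2 = 4, x3 = 4, x4 = 5, x5 = 3 works:
  constraint 5 holds since x4 - x5 = 2.
  constraint 6 holds since x3 + x4 = 9.
The rest check out directly.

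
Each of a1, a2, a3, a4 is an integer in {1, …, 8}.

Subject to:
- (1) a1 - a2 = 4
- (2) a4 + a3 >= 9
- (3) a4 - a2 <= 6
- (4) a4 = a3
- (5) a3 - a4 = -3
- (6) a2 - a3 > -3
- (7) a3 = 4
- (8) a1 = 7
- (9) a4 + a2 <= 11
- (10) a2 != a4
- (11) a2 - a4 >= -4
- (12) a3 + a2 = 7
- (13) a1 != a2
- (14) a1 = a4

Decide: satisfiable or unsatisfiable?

Unsatisfiable

Constraint 8 fixes a1 = 7 and constraint 7 fixes a3 = 4. Constraints 4 and 14 give a1 = a4 = a3, so a1 = a3. But 7 ≠ 4 — contradiction.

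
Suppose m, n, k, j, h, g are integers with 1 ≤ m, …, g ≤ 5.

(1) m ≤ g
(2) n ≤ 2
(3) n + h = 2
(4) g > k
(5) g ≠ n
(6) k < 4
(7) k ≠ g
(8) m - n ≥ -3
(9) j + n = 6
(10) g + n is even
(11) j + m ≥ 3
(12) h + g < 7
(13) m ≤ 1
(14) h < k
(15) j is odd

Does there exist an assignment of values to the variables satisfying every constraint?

Satisfiable

Setting (m, n, k, j, h, g) = (1, 1, 3, 5, 1, 5) satisfies everything: constraint 3: n + h = 2; constraint 8: m - n = 0, and the others follow.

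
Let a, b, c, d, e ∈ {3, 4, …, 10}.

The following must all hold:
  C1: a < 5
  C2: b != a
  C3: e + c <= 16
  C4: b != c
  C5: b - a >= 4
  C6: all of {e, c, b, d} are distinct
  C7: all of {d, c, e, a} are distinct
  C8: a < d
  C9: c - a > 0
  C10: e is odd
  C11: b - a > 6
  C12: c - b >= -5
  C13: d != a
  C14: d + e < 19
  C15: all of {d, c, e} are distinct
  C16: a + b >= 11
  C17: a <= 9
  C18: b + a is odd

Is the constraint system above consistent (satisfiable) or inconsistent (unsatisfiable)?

Satisfiable

Try a = 3, b = 10, c = 5, d = 8, e = 9.
Check constraint 3: e + c = 14; constraint 5: b - a = 7. The remaining constraints are straightforward to verify.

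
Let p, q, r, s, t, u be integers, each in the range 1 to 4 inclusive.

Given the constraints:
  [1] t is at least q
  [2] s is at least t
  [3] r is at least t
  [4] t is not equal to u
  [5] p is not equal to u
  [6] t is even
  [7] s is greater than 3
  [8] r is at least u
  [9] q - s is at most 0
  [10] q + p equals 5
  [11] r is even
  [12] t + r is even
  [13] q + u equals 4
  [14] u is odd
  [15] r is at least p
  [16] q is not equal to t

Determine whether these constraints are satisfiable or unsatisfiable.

Satisfiable

One satisfying assignment is p = 4, q = 1, r = 4, s = 4, t = 2, u = 3.
For the less obvious constraints — constraint 9: q - s = -3; constraint 10: q + p = 5 — and the others hold by inspection.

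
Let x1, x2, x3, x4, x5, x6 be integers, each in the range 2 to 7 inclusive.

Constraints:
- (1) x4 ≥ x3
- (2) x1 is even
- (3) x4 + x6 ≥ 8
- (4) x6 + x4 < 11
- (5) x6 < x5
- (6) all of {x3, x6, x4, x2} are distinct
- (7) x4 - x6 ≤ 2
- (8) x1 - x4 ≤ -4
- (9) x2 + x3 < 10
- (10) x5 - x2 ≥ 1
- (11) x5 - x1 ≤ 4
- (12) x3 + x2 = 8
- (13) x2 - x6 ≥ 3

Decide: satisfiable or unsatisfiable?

Constraints 7, 8, 10, 11, and 13 give x2 − x6 ≥ 3, x6 − x4 ≥ -2, x4 − x1 ≥ 4, x1 − x5 ≥ -4, x5 − x2 ≥ 1.
Adding all 5 inequalities: the left sides telescope to 0, and the right sides sum to 3 + (-2) + 4 + (-4) + 1 = 2. So 0 ≥ 2, which is false.

Unsatisfiable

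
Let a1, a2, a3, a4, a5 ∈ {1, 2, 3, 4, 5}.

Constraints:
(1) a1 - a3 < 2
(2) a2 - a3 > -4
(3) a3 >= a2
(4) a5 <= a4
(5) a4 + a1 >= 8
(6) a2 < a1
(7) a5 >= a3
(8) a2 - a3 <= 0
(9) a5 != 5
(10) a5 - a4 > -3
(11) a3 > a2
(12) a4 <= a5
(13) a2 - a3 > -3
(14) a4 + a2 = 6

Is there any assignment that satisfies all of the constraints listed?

Setting (a1, a2, a3, a4, a5) = (4, 2, 4, 4, 4) satisfies everything: constraint 1: a1 - a3 = 0; constraint 2: a2 - a3 = -2, and the others follow.

Satisfiable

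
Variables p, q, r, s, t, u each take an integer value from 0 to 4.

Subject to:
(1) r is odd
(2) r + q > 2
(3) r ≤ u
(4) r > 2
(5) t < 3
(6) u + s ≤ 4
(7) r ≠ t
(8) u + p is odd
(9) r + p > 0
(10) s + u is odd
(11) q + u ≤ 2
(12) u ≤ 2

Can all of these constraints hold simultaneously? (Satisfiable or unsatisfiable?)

From constraint 4: r ≥ 3. From constraints 3 and 12: r ≤ u and u ≤ 2, so r ≤ 2. But 2 < 3, so no value of r works.

Unsatisfiable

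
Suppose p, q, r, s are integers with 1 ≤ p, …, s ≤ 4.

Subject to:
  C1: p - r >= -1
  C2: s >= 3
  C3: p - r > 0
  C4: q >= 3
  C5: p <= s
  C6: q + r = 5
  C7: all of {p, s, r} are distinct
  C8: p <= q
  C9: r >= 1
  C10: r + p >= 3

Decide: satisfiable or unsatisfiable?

Take p = 3, q = 3, r = 2, s = 4. Then constraint 1: p - r = 1; constraint 3: p - r = 1, and every other listed constraint is also met.

Satisfiable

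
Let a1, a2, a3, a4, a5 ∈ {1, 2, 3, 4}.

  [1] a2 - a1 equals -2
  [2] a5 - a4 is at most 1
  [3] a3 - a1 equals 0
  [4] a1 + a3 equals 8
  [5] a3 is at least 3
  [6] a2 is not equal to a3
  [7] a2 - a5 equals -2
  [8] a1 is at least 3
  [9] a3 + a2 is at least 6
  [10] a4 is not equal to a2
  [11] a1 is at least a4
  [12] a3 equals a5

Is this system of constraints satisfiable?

Satisfiable

One satisfying assignment is a1 = 4, a2 = 2, a3 = 4, a4 = 4, a5 = 4.
For the less obvious constraints — constraint 1: a2 - a1 = -2; constraint 2: a5 - a4 = 0 — and the others hold by inspection.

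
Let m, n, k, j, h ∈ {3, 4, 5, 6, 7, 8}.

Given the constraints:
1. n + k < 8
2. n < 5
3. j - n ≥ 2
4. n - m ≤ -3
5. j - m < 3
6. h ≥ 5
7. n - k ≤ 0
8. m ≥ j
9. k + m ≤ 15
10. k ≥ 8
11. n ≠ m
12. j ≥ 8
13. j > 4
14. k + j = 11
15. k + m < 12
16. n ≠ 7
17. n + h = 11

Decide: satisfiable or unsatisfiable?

From constraint 10: k ≥ 8. From constraints 8 and 12: m ≥ j ≥ 8. Hence k + m ≥ 16. But constraint 9 requires k + m ≤ 15, and 15 < 16. Contradiction.

Unsatisfiable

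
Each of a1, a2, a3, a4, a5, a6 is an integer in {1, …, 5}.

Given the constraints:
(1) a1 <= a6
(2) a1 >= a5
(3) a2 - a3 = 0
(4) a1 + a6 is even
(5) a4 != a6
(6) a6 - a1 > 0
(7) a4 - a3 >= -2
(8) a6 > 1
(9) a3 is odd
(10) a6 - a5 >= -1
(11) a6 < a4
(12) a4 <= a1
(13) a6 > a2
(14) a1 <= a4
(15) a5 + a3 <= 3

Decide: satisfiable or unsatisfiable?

Constraints 6, 11, and 12 give a6 < a4, a4 ≤ a1, a1 < a6. Chaining: a6 < a4 ≤ a1 < a6, which forces a6 < a6 — impossible.

Unsatisfiable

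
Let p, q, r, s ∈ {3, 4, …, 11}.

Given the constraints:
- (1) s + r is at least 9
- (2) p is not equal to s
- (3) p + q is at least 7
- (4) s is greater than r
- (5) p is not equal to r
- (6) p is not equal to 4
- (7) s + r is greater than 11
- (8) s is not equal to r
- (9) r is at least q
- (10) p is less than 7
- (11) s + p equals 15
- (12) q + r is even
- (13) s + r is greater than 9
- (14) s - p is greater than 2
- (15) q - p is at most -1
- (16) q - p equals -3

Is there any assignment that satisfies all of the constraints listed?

Try p = 6, q = 3, r = 3, s = 9.
Check constraint 1: s + r = 12; constraint 3: p + q = 9. The remaining constraints are straightforward to verify.

Satisfiable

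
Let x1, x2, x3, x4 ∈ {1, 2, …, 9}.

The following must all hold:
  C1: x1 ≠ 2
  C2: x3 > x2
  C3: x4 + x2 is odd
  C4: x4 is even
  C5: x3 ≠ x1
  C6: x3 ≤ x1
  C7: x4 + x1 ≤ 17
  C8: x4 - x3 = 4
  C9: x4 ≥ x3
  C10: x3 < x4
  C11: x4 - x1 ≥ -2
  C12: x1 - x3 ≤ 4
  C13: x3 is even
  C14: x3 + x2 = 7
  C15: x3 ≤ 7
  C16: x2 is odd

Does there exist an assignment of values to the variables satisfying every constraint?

Satisfiable

The assignment x1 = 8, x2 = 3, x3 = 4, x4 = 8 works:
  constraint 7 holds since x4 + x1 = 16.
  constraint 8 holds since x4 - x3 = 4.
  constraint 11 holds since x4 - x1 = 0.
The rest check out directly.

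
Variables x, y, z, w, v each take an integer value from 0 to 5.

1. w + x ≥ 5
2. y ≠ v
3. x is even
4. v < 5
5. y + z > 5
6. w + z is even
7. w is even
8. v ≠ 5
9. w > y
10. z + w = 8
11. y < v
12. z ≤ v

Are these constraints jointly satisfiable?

Take x = 2, y = 2, z = 4, w = 4, v = 4. Then constraint 1: w + x = 6; constraint 5: y + z = 6, and every other listed constraint is also met.

Satisfiable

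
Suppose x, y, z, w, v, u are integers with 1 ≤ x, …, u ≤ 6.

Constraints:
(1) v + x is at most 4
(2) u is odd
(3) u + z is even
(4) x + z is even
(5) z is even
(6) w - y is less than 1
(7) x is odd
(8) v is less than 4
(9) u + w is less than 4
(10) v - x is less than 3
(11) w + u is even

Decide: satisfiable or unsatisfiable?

Unsatisfiable

Constraint 2 makes u odd and constraint 5 makes z even, so u + z must be odd. Constraint 3 says u + z is even — contradiction.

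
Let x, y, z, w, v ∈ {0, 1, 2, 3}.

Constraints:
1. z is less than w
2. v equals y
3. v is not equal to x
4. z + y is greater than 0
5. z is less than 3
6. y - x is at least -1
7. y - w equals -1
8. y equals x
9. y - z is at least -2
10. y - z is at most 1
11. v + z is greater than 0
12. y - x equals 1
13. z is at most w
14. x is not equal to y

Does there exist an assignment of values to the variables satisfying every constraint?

Unsatisfiable

From constraints 2 and 8, v = y = x, so v = x. But constraint 3 says v ≠ x. Contradiction.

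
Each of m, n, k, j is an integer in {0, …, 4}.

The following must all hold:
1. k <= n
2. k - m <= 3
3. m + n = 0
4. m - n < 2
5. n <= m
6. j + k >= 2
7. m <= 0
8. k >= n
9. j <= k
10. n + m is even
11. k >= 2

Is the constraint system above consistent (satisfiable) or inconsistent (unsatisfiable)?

From constraints 1 and 11: n ≥ k and k ≥ 2, so n ≥ 2. From constraints 5 and 7: n ≤ m and m ≤ 0, so n ≤ 0. But 0 < 2, so no value of n works.

Unsatisfiable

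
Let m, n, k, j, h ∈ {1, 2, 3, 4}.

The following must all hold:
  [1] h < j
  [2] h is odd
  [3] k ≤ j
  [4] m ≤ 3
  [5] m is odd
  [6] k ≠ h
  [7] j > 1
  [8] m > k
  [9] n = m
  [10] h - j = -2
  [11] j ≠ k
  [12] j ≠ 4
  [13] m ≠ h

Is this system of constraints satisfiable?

Satisfiable

The assignment m = 3, n = 3, k = 2, j = 3, h = 1 works:
  constraint 2 holds since h = 1 is odd.
  constraint 5 holds since m = 3 is odd.
  constraint 10 holds since h - j = -2.
The rest check out directly.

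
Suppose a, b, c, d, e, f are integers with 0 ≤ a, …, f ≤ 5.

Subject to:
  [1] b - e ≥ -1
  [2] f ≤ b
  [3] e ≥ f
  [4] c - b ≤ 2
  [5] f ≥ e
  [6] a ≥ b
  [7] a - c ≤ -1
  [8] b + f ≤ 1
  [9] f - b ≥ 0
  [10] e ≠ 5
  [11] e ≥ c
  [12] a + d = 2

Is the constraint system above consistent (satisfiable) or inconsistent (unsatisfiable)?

Unsatisfiable

Constraints 2, 5, 6, 7, and 11 give b ≤ a, a < c, c ≤ e, e ≤ f, f ≤ b. Chaining: b ≤ a < c ≤ e ≤ f ≤ b, which forces b < b — impossible.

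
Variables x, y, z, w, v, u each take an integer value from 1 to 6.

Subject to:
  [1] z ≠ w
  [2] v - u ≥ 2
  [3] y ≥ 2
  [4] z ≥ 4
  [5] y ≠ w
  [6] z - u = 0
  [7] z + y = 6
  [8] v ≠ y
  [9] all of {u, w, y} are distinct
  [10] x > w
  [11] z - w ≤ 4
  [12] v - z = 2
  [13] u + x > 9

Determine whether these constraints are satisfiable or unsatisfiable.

Satisfiable

Take x = 6, y = 2, z = 4, w = 3, v = 6, u = 4. Then constraint 2: v - u = 2; constraint 6: z - u = 0, and every other listed constraint is also met.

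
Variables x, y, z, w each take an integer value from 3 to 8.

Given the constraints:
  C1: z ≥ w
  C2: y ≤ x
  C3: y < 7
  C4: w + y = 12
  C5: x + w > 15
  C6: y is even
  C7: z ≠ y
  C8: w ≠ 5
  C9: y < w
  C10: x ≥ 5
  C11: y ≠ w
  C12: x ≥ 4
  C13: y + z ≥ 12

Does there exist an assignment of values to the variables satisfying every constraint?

Satisfiable

One satisfying assignment is x = 8, y = 4, z = 8, w = 8.
For the less obvious constraints — constraint 4: w + y = 12; constraint 5: x + w = 16; constraint 13: y + z = 12 — and the others hold by inspection.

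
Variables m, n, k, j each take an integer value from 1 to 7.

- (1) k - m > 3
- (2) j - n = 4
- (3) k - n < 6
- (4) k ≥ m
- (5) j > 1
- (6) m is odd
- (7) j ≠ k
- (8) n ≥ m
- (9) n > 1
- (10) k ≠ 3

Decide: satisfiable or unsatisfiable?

Try m = 1, n = 2, k = 7, j = 6.
Check constraint 1: k - m = 6; constraint 2: j - n = 4. The remaining constraints are straightforward to verify.

Satisfiable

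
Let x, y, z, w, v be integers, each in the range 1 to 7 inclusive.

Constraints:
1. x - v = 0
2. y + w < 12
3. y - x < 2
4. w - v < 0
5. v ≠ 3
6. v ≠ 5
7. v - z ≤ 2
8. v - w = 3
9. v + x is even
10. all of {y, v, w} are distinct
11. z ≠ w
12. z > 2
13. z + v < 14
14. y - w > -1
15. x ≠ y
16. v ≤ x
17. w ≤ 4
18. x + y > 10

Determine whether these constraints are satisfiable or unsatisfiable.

One satisfying assignment is x = 7, y = 6, z = 5, w = 4, v = 7.
For the less obvious constraints — constraint 1: x - v = 0; constraint 2: y + w = 10; constraint 3: y - x = -1 — and the others hold by inspection.

Satisfiable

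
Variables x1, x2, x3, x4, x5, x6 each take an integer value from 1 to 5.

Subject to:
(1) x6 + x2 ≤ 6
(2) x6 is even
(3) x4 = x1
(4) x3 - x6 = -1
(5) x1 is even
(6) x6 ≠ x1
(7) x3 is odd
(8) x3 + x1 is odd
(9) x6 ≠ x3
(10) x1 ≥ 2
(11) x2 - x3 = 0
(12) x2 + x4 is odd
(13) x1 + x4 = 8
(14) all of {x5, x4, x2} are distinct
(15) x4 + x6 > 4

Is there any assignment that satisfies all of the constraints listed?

Satisfiable

One satisfying assignment is x1 = 4, x2 = 1, x3 = 1, x4 = 4, x5 = 3, x6 = 2.
For the less obvious constraints — constraint 1: x6 + x2 = 3; constraint 4: x3 - x6 = -1; constraint 11: x2 - x3 = 0 — and the others hold by inspection.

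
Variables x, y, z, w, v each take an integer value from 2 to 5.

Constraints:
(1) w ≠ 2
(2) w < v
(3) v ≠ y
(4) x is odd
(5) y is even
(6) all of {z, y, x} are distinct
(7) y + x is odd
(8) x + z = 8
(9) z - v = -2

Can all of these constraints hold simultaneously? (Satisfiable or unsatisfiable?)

Setting (x, y, z, w, v) = (5, 2, 3, 3, 5) satisfies everything: constraint 8: x + z = 8; constraint 9: z - v = -2, and the others follow.

Satisfiable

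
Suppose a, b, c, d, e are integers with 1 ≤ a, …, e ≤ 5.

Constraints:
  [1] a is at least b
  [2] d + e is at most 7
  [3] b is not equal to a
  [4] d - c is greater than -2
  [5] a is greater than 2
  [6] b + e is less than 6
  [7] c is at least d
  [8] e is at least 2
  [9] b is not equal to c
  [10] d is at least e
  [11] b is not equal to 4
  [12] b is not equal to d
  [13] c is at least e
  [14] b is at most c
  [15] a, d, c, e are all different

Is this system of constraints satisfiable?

Satisfiable

Setting (a, b, c, d, e) = (5, 2, 4, 3, 2) satisfies everything: constraint 2: d + e = 5; constraint 4: d - c = -1, and the others follow.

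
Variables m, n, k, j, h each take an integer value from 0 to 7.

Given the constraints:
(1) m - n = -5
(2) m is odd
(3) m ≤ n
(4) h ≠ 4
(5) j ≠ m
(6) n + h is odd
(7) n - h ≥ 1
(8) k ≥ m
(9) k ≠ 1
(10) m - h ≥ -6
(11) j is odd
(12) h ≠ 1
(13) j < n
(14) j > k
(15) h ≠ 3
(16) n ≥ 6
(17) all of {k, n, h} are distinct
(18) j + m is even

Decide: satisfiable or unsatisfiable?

The assignment m = 1, n = 6, k = 4, j = 5, h = 5 works:
  constraint 1 holds since m - n = -5.
  constraint 7 holds since n - h = 1.
  constraint 10 holds since m - h = -4.
The rest check out directly.

Satisfiable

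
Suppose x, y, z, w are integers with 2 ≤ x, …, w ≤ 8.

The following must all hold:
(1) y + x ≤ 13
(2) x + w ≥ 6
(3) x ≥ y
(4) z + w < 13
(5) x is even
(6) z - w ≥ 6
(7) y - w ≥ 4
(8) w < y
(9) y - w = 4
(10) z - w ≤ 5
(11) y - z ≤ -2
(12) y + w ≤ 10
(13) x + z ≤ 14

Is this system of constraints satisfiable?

Constraints 7, 10, and 11 give y − w ≥ 4, w − z ≥ -5, z − y ≥ 2.
Adding all 3 inequalities: the left sides telescope to 0, and the right sides sum to 4 + (-5) + 2 = 1. So 0 ≥ 1, which is false.

Unsatisfiable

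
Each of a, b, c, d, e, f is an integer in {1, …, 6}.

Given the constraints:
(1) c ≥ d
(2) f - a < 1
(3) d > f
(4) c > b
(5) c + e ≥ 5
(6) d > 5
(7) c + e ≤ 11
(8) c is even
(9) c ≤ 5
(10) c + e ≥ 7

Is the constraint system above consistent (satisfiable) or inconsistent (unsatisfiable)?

Unsatisfiable

From constraint 6: d ≥ 6. From constraints 1 and 9: d ≤ c and c ≤ 5, so d ≤ 5. But 5 < 6, so no value of d works.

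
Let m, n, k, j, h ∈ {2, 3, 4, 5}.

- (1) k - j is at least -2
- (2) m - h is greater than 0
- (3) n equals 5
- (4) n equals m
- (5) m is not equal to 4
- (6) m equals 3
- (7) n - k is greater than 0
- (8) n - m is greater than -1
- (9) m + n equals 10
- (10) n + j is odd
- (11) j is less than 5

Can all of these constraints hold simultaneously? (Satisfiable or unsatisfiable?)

Constraint 3 fixes n = 5 and constraint 6 fixes m = 3, but constraint 4 requires n = m. Since 5 ≠ 3, contradiction.

Unsatisfiable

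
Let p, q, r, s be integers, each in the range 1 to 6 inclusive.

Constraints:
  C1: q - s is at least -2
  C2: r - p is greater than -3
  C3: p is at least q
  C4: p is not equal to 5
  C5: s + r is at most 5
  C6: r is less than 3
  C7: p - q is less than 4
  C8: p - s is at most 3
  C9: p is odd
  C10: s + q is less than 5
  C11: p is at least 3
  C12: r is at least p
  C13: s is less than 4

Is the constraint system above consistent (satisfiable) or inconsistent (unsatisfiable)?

From constraints 11 and 12: r ≥ p and p ≥ 3, so r ≥ 3. From constraint 6: r ≤ 2. But 2 < 3, so no value of r works.

Unsatisfiable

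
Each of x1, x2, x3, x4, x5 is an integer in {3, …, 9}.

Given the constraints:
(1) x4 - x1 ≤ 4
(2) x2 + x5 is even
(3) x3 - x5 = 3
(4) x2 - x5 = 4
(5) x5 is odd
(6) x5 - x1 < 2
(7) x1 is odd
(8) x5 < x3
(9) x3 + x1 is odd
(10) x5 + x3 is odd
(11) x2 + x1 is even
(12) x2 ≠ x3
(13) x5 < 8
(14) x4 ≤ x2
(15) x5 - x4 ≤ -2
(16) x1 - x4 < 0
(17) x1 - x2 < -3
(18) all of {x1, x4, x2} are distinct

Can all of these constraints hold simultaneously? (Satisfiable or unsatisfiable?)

The assignment x1 = 5, x2 = 9, x3 = 8, x4 = 8, x5 = 5 works:
  constraint 1 holds since x4 - x1 = 3.
  constraint 3 holds since x3 - x5 = 3.
The rest check out directly.

Satisfiable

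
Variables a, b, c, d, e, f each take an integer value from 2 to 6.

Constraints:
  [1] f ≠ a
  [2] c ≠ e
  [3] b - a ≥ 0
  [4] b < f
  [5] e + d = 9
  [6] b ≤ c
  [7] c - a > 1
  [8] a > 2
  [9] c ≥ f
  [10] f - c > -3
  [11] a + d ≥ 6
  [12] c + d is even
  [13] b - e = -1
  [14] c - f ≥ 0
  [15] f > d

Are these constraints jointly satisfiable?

Satisfiable

Take a = 3, b = 4, c = 6, d = 4, e = 5, f = 6. Then constraint 3: b - a = 1; constraint 5: e + d = 9; constraint 7: c - a = 3, and every other listed constraint is also met.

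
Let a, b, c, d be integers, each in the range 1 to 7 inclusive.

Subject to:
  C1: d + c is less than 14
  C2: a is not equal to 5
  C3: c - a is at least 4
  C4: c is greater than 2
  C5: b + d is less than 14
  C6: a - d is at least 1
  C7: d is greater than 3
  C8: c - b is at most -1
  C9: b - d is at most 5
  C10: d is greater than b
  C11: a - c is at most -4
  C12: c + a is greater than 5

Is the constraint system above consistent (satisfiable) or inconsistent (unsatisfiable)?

Unsatisfiable

Constraints 6, 8, 9, and 11 give c − a ≥ 4, a − d ≥ 1, d − b ≥ -5, b − c ≥ 1.
Adding all 4 inequalities: the left sides telescope to 0, and the right sides sum to 4 + 1 + (-5) + 1 = 1. So 0 ≥ 1, which is false.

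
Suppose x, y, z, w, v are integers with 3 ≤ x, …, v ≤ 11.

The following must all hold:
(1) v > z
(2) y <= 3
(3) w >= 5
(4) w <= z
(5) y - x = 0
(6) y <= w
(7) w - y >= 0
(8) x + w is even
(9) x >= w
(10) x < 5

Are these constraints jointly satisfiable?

Unsatisfiable

From constraints 3 and 9: x ≥ w and w ≥ 5, so x ≥ 5. From constraint 10: x ≤ 4. But 4 < 5, so no value of x works.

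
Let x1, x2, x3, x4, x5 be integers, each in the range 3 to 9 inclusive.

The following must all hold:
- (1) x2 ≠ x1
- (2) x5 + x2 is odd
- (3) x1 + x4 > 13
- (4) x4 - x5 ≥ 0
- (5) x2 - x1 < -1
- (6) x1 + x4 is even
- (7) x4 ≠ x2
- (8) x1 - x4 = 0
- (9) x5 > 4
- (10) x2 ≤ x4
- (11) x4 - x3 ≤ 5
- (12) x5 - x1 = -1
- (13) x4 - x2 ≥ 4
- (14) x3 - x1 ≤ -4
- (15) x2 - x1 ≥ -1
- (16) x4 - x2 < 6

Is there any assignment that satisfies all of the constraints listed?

Constraints 11, 13, 14, and 15 give x3 − x4 ≥ -5, x4 − x2 ≥ 4, x2 − x1 ≥ -1, x1 − x3 ≥ 4.
Adding all 4 inequalities: the left sides telescope to 0, and the right sides sum to (-5) + 4 + (-1) + 4 = 2. So 0 ≥ 2, which is false.

Unsatisfiable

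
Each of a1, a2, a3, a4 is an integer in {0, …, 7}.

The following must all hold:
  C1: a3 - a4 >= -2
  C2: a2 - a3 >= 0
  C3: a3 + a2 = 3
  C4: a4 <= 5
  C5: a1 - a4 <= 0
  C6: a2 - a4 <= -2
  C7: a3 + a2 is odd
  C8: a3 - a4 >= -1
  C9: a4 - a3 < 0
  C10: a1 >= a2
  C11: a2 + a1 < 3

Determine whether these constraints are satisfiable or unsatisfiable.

Constraints 2, 6, and 8 give a4 − a2 ≥ 2, a2 − a3 ≥ 0, a3 − a4 ≥ -1.
Adding all 3 inequalities: the left sides telescope to 0, and the right sides sum to 2 + 0 + (-1) = 1. So 0 ≥ 1, which is false.

Unsatisfiable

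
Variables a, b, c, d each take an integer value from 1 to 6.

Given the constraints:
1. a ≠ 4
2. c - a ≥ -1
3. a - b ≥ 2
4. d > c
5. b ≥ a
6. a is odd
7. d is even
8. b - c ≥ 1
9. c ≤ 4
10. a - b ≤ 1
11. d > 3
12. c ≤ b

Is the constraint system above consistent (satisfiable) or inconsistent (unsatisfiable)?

Constraints 2, 3, and 8 give c − a ≥ -1, a − b ≥ 2, b − c ≥ 1.
Adding all 3 inequalities: the left sides telescope to 0, and the right sides sum to (-1) + 2 + 1 = 2. So 0 ≥ 2, which is false.

Unsatisfiable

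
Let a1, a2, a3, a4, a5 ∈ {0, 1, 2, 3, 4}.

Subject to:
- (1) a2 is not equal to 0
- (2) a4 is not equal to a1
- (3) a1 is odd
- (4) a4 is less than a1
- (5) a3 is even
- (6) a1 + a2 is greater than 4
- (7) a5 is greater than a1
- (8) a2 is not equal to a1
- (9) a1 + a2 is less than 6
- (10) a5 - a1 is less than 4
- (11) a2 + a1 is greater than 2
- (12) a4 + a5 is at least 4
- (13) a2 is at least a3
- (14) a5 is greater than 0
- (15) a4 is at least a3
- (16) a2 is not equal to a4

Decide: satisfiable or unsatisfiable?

Take a1 = 3, a2 = 2, a3 = 0, a4 = 0, a5 = 4. Then constraint 6: a1 + a2 = 5; constraint 9: a1 + a2 = 5; constraint 10: a5 - a1 = 1, and every other listed constraint is also met.

Satisfiable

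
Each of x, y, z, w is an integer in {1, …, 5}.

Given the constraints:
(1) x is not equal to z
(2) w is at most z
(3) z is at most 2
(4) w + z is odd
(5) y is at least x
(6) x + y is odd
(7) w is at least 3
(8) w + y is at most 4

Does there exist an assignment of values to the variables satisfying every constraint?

Unsatisfiable

From constraints 2 and 7: z ≥ w and w ≥ 3, so z ≥ 3. From constraint 3: z ≤ 2. But 2 < 3, so no value of z works.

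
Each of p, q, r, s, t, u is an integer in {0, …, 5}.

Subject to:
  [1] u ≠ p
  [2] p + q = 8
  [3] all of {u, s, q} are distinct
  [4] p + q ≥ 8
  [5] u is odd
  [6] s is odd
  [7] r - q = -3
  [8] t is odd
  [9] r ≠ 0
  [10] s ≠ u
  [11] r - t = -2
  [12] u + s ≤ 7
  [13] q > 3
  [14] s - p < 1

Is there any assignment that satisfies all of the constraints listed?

Satisfiable

Try p = 4, q = 4, r = 1, s = 3, t = 3, u = 1.
Check constraint 2: p + q = 8; constraint 4: p + q = 8; constraint 7: r - q = -3. The remaining constraints are straightforward to verify.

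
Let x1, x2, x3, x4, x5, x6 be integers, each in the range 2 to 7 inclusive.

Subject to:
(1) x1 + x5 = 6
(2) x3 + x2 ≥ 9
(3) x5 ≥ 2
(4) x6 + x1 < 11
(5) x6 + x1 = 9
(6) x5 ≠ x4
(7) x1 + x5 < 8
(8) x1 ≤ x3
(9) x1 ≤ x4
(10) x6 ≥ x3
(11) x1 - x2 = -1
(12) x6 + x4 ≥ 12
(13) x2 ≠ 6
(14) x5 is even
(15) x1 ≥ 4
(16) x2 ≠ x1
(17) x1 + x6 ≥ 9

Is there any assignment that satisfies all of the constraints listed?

Try x1 = 4, x2 = 5, x3 = 4, x4 = 7, x5 = 2, x6 = 5.
Check constraint 1: x1 + x5 = 6; constraint 2: x3 + x2 = 9; constraint 4: x6 + x1 = 9. The remaining constraints are straightforward to verify.

Satisfiable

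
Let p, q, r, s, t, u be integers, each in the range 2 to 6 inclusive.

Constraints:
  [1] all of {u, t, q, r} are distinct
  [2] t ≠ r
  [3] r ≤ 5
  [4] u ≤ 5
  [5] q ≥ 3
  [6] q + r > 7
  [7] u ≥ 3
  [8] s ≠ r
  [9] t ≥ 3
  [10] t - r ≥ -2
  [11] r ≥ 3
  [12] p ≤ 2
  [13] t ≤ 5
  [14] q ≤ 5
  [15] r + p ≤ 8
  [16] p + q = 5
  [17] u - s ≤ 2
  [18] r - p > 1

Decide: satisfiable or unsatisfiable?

Unsatisfiable

Constraints 3, 4, 5, 7, 9, 11, 13, and 14 confine each of u, t, q, r to the 3 values {3, …, 5}.
Constraint 1 requires all 4 of them to be distinct, but only 3 values are available — impossible by the pigeonhole principle.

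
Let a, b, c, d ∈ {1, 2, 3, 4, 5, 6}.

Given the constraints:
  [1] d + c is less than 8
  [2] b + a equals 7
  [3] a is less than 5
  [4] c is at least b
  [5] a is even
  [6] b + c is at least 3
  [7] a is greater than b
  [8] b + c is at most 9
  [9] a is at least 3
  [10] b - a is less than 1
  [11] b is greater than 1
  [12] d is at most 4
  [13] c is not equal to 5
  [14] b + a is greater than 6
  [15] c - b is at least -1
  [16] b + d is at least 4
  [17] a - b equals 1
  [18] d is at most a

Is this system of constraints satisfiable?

Satisfiable

One satisfying assignment is a = 4, b = 3, c = 3, d = 3.
For the less obvious constraints — constraint 1: d + c = 6; constraint 2: b + a = 7; constraint 6: b + c = 6 — and the others hold by inspection.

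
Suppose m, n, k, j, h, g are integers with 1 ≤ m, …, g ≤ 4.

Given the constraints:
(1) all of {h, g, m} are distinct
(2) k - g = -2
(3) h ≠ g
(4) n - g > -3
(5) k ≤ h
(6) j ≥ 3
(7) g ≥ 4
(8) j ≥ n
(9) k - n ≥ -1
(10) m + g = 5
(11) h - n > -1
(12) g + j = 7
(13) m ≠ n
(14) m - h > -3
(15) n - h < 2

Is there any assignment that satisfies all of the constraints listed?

Satisfiable

Setting (m, n, k, j, h, g) = (1, 2, 2, 3, 3, 4) satisfies everything: constraint 2: k - g = -2; constraint 4: n - g = -2, and the others follow.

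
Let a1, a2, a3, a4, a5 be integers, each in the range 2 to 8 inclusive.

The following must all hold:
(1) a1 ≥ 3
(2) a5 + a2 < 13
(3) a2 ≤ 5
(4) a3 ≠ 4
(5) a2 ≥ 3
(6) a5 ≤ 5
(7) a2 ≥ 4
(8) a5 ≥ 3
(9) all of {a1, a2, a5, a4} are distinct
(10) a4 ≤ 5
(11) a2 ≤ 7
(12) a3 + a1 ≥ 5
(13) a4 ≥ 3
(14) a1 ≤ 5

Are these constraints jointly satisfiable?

Unsatisfiable

Constraints 1, 3, 5, 6, 8, 10, 13, and 14 confine each of a1, a2, a5, a4 to the 3 values {3, …, 5}.
Constraint 9 requires all 4 of them to be distinct, but only 3 values are available — impossible by the pigeonhole principle.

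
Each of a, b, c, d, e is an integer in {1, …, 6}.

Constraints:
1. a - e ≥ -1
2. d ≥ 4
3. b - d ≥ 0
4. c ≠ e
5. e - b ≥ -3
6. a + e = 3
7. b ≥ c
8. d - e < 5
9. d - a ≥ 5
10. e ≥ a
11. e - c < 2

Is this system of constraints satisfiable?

Constraints 1, 3, 5, and 9 give a − e ≥ -1, e − b ≥ -3, b − d ≥ 0, d − a ≥ 5.
Adding all 4 inequalities: the left sides telescope to 0, and the right sides sum to (-1) + (-3) + 0 + 5 = 1. So 0 ≥ 1, which is false.

Unsatisfiable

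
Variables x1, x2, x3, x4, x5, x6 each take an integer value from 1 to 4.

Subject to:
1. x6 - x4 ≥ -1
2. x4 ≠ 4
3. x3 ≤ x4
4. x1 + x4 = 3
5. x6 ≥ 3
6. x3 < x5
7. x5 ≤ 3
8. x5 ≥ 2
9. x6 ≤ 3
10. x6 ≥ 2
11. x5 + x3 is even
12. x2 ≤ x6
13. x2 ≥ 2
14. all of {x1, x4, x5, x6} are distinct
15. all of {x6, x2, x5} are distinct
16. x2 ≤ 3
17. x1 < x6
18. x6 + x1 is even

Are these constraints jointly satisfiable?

Unsatisfiable

Constraints 7, 8, 9, 10, 13, and 16 confine each of x6, x2, x5 to the 2 values {2, 3}.
Constraint 15 requires all 3 of them to be distinct, but only 2 values are available — impossible by the pigeonhole principle.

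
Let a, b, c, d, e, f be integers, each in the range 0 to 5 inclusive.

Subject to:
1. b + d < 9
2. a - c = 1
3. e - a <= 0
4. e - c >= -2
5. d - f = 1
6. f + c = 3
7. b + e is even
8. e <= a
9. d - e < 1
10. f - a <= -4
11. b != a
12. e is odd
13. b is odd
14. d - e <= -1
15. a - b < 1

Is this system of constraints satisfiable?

Satisfiable

One satisfying assignment is a = 4, b = 5, c = 3, d = 1, e = 3, f = 0.
For the less obvious constraints — constraint 1: b + d = 6; constraint 2: a - c = 1; constraint 3: e - a = -1 — and the others hold by inspection.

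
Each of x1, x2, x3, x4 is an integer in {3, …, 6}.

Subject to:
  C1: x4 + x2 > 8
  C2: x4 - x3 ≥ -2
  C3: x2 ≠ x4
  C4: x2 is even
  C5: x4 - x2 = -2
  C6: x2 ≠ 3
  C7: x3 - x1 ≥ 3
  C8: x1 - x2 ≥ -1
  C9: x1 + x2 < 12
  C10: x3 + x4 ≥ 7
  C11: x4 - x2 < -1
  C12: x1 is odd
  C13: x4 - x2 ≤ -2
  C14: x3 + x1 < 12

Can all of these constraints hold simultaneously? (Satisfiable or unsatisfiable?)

Constraints 2, 7, 8, and 13 give x1 − x2 ≥ -1, x2 − x4 ≥ 2, x4 − x3 ≥ -2, x3 − x1 ≥ 3.
Adding all 4 inequalities: the left sides telescope to 0, and the right sides sum to (-1) + 2 + (-2) + 3 = 2. So 0 ≥ 2, which is false.

Unsatisfiable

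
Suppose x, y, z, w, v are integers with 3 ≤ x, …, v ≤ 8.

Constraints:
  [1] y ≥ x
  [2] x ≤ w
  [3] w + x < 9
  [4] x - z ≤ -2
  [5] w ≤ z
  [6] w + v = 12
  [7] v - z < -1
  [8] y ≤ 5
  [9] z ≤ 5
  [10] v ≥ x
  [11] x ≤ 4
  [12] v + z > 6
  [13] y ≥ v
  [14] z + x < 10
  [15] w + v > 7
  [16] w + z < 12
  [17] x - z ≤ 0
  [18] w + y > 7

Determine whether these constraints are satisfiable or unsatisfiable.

From constraints 5 and 9: w ≤ z ≤ 5. From constraints 8 and 13: v ≤ y ≤ 5. Hence w + v ≤ 10. But constraint 6 requires w + v = 12, and 12 > 10. Contradiction.

Unsatisfiable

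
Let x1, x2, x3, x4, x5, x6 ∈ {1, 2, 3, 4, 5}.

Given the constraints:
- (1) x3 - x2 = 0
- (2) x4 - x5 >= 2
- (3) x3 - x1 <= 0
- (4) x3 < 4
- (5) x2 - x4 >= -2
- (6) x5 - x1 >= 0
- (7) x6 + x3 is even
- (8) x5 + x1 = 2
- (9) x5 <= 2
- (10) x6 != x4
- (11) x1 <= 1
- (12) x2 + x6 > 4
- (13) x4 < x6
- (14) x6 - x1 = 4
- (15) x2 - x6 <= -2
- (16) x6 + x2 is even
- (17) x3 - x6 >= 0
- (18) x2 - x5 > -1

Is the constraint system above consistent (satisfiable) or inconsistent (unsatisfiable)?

Unsatisfiable

Constraints 2, 3, 5, 6, 15, and 17 give x5 − x1 ≥ 0, x1 − x3 ≥ 0, x3 − x6 ≥ 0, x6 − x2 ≥ 2, x2 − x4 ≥ -2, x4 − x5 ≥ 2.
Adding all 6 inequalities: the left sides telescope to 0, and the right sides sum to 0 + 0 + 0 + 2 + (-2) + 2 = 2. So 0 ≥ 2, which is false.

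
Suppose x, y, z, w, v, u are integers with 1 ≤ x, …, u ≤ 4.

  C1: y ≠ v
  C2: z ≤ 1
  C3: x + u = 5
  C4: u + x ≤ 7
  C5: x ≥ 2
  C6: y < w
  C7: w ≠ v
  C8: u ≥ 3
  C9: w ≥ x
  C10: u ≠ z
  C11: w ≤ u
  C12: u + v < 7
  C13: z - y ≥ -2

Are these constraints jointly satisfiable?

The assignment x = 2, y = 1, z = 1, w = 3, v = 2, u = 3 works:
  constraint 3 holds since x + u = 5.
  constraint 4 holds since u + x = 5.
  constraint 12 holds since u + v = 5.
The rest check out directly.

Satisfiable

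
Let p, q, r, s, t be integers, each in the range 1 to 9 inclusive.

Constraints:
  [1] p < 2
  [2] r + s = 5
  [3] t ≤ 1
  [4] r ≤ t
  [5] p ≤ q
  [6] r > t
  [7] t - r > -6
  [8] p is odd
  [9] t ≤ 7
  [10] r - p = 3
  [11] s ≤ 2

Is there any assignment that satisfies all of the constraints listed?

Unsatisfiable

From constraints 3 and 4: r ≤ t ≤ 1. From constraint 11: s ≤ 2. Hence r + s ≤ 3. But constraint 2 requires r + s = 5, and 5 > 3. Contradiction.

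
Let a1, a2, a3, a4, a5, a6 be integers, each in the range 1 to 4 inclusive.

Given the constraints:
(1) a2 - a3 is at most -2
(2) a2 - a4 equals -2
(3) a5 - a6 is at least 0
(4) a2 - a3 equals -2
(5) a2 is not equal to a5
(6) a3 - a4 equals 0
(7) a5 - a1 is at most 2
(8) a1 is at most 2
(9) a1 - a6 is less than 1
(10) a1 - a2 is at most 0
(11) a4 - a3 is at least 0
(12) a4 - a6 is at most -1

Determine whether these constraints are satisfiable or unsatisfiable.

Constraints 1, 3, 7, 10, 11, and 12 give a1 − a5 ≥ -2, a5 − a6 ≥ 0, a6 − a4 ≥ 1, a4 − a3 ≥ 0, a3 − a2 ≥ 2, a2 − a1 ≥ 0.
Adding all 6 inequalities: the left sides telescope to 0, and the right sides sum to (-2) + 0 + 1 + 0 + 2 + 0 = 1. So 0 ≥ 1, which is false.

Unsatisfiable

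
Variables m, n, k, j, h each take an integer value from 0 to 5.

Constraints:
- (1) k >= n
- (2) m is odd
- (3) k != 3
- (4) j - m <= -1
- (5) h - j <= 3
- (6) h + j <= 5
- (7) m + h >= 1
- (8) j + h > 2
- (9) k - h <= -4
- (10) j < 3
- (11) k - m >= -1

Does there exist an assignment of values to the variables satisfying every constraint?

Unsatisfiable

Constraints 4, 5, 9, and 11 give k − m ≥ -1, m − j ≥ 1, j − h ≥ -3, h − k ≥ 4.
Adding all 4 inequalities: the left sides telescope to 0, and the right sides sum to (-1) + 1 + (-3) + 4 = 1. So 0 ≥ 1, which is false.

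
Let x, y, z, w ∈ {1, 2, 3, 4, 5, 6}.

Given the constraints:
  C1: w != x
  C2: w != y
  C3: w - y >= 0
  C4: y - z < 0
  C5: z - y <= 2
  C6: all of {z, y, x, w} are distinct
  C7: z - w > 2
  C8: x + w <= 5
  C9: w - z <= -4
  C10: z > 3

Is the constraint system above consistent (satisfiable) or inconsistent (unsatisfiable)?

Constraints 3, 5, and 9 give z − w ≥ 4, w − y ≥ 0, y − z ≥ -2.
Adding all 3 inequalities: the left sides telescope to 0, and the right sides sum to 4 + 0 + (-2) = 2. So 0 ≥ 2, which is false.

Unsatisfiable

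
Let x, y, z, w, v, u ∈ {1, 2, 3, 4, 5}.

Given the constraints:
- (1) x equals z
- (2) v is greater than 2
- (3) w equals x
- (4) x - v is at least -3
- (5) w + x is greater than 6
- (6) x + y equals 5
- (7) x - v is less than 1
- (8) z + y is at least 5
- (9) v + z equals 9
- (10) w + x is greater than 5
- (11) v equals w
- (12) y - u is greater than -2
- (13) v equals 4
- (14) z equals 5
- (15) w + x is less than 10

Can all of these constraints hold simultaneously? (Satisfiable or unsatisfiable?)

Constraint 13 fixes v = 4 and constraint 14 fixes z = 5. Constraints 1, 3, and 11 give v = w = x = z, so v = z. But 4 ≠ 5 — contradiction.

Unsatisfiable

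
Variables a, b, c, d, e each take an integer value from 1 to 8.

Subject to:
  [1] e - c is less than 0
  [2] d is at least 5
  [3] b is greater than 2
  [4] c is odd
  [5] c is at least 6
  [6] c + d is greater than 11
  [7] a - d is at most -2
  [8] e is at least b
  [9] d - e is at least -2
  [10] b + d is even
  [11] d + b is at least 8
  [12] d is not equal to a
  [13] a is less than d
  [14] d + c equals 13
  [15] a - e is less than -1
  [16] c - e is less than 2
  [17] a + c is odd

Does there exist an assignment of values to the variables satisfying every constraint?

The assignment a = 2, b = 4, c = 7, d = 6, e = 6 works:
  constraint 1 holds since e - c = -1.
  constraint 6 holds since c + d = 13.
  constraint 7 holds since a - d = -4.
The rest check out directly.

Satisfiable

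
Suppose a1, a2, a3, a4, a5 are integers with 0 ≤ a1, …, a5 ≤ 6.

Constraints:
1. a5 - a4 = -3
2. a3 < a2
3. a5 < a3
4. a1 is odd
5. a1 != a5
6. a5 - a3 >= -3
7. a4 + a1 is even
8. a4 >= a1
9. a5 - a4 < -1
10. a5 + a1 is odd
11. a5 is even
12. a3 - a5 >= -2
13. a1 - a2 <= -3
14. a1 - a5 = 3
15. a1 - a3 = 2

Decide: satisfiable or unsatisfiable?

Try a1 = 3, a2 = 6, a3 = 1, a4 = 3, a5 = 0.
Check constraint 1: a5 - a4 = -3; constraint 6: a5 - a3 = -1. The remaining constraints are straightforward to verify.

Satisfiable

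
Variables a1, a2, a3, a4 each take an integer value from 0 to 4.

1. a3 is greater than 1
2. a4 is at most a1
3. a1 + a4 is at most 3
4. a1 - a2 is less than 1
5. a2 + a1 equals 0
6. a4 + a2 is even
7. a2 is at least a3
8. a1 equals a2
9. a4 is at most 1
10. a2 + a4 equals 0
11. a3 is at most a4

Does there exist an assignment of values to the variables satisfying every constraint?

Unsatisfiable

From constraint 1: a3 ≥ 2. From constraints 9 and 11: a3 ≤ a4 and a4 ≤ 1, so a3 ≤ 1. But 1 < 2, so no value of a3 works.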